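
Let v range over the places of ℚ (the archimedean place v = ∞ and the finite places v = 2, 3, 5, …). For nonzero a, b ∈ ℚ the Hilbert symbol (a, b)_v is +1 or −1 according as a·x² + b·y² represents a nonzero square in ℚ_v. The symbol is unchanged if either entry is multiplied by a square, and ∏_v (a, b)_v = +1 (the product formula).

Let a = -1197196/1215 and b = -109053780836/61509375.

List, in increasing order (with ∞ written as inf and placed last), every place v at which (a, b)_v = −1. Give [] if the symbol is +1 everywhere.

[7, inf]

Mod squares: a ≡ -26565, b ≡ -2415. Check v ∈ {∞, 2, 3, 5, 7, 11, 13, 23}.
v=∞: -26565 < 0 and -2415 < 0  ⇒  (a,b)_∞ = -1.
v=23: a=23^1·(≡18), b=23^1·(≡7) mod 23; (18|23)=+1, (7|23)=-1; (−1)^{1·1·11}·(+1)^1·(-1)^1 = +1.
v=11: a=11^1·(≡4), b=11^2·(≡1) mod 11; (4|11)=+1, (1|11)=+1; (−1)^{1·2·5}·(+1)^2·(+1)^1 = +1.
v=7: a=7^1·(≡6), b=7^3·(≡3) mod 7; (6|7)=-1, (3|7)=-1; (−1)^{1·3·3}·(-1)^3·(-1)^1 = -1.
v=13: a=13^2·(≡11), b=13^4·(≡9) mod 13; (11|13)=-1, (9|13)=+1; (−1)^{2·4·6}·(-1)^4·(+1)^2 = +1.
v=5: a=5^-1·(≡3), b=5^-5·(≡3) mod 5; (3|5)=-1, (3|5)=-1; (−1)^{-1·-5·2}·(-1)^-5·(-1)^-1 = +1.
v=2: v_2(a)=2, v_2(b)=2; units ≡ 3, 1 (mod 8); ε·ε+αω+βω = 1·0+2·0+2·1 ≡ 0  ⇒  (a,b)_2 = +1.
v=3: a=3^-5·(≡1), b=3^-9·(≡2) mod 3; (1|3)=+1, (2|3)=-1; (−1)^{-5·-9·1}·(+1)^-9·(-1)^-5 = +1.
Ram(-26565, -2415) = {7, ∞}; no ℚ_7-point on the conic.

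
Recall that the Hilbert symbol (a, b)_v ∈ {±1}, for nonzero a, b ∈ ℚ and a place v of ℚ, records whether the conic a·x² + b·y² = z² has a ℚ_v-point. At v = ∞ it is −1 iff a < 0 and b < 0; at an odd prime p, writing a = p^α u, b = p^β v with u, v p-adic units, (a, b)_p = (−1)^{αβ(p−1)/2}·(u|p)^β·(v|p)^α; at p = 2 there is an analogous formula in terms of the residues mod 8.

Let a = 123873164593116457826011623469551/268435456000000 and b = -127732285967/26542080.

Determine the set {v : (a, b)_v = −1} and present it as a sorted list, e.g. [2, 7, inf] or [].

(a, b) ≡ (231, -715) mod (ℚ^×)²; places V = {2, 3, 5, 7, 11, 13, 19, ∞}.
(a,b)_19: α=4, u≡15; β=2, v≡1 (mod 19); (15|19)=-1, (1|19)=+1; sign (−1)^0·-1^2·+1^4 = +1.
(a,b)_11: α=11, u≡7; β=5, v≡4 (mod 11); (7|11)=-1, (4|11)=+1; sign (−1)^1·-1^5·+1^11 = +1.
(a,b)_∞: sgn(231)=+, sgn(-715)=−, so +1.
(a,b)_3: α=5, u≡2; β=-4, v≡2 (mod 3); (2|3)=-1, (2|3)=-1; sign (−1)^0·-1^-4·-1^5 = -1.
(a,b)_5: α=-6, u≡4; β=-1, v≡3 (mod 5); (4|5)=+1, (3|5)=-1; sign (−1)^0·+1^-1·-1^-6 = +1.
(a,b)_13: α=8, u≡1; β=3, v≡10 (mod 13); (1|13)=+1, (10|13)=+1; sign (−1)^0·+1^3·+1^8 = +1.
(a,b)_2: α=-34, β=-16; u≡7, v≡5 (mod 8); ε(u)ε(v)=1·0, αω(v)=-34·1, βω(u)=-16·0; sum ≡ 0  ⇒  +1.
(a,b)_7: α=5, u≡3; β=0, v≡3 (mod 7); (3|7)=-1, (3|7)=-1; sign (−1)^0·-1^0·-1^5 = -1.
Ram(231, -715) = {3, 7}; no ℚ_3-point on the conic.

[3, 7]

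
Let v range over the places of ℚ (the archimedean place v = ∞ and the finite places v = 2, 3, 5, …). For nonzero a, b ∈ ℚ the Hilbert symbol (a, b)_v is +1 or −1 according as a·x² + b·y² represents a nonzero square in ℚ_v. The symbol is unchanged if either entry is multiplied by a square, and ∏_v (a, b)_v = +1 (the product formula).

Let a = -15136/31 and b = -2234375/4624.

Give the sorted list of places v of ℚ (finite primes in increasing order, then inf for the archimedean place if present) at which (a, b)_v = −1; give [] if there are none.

[13, 31, 43, inf]

(a, b) ≡ (-29326, -143) mod (ℚ^×)²; places V = {2, 5, 11, 13, 17, 31, 43, ∞}.
(a,b)_11: α=1, u≡6; β=1, v≡3 (mod 11); (6|11)=-1, (3|11)=+1; sign (−1)^1·-1^1·+1^1 = +1.
(a,b)_∞: sgn(-29326)=−, sgn(-143)=−, so -1.
(a,b)_43: α=1, u≡15; β=0, v≡37 (mod 43); (15|43)=+1, (37|43)=-1; sign (−1)^0·+1^0·-1^1 = -1.
(a,b)_17: α=0, u≡2; β=-2, v≡14 (mod 17); (2|17)=+1, (14|17)=-1; sign (−1)^0·+1^-2·-1^0 = +1.
(a,b)_2: α=5, β=-4; u≡1, v≡1 (mod 8); ε(u)ε(v)=0·0, αω(v)=5·0, βω(u)=-4·0; sum ≡ 0  ⇒  +1.
(a,b)_5: α=0, u≡4; β=6, v≡3 (mod 5); (4|5)=+1, (3|5)=-1; sign (−1)^0·+1^6·-1^0 = +1.
(a,b)_13: α=0, u≡7; β=1, v≡7 (mod 13); (7|13)=-1, (7|13)=-1; sign (−1)^0·-1^1·-1^0 = -1.
(a,b)_31: α=-1, u≡23; β=0, v≡21 (mod 31); (23|31)=-1, (21|31)=-1; sign (−1)^0·-1^0·-1^-1 = -1.
Ram(-29326, -143) = {13, 31, 43, ∞}; no ℚ_13-point on the conic.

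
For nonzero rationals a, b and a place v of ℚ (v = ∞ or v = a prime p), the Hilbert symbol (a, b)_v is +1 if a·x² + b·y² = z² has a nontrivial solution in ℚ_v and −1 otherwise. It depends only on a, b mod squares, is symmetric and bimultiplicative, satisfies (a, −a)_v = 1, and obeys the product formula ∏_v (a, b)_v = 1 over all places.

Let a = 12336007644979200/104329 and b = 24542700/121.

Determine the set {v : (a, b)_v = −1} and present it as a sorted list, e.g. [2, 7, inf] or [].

[2, 3, 13, 29]

Mod squares: a ≡ 2, b ≡ 245427. Check v ∈ {∞, 2, 3, 5, 7, 11, 13, 17, 19, 29, 31}.
v=2: v_2(a)=13, v_2(b)=2; units ≡ 1, 3 (mod 8); ε·ε+αω+βω = 0·1+13·1+2·0 ≡ 1  ⇒  (a,b)_2 = -1.
v=3: a=3^2·(≡2), b=3^1·(≡2) mod 3; (2|3)=-1, (2|3)=-1; (−1)^{2·1·1}·(-1)^1·(-1)^2 = -1.
v=19: a=19^-2·(≡15), b=19^0·(≡11) mod 19; (15|19)=-1, (11|19)=+1; (−1)^{-2·0·9}·(-1)^0·(+1)^-2 = +1.
v=17: a=17^-2·(≡1), b=17^0·(≡2) mod 17; (1|17)=+1, (2|17)=+1; (−1)^{-2·0·8}·(+1)^0·(+1)^-2 = +1.
v=7: a=7^2·(≡4), b=7^1·(≡5) mod 7; (4|7)=+1, (5|7)=-1; (−1)^{2·1·3}·(+1)^1·(-1)^2 = +1.
v=5: a=5^2·(≡2), b=5^2·(≡3) mod 5; (2|5)=-1, (3|5)=-1; (−1)^{2·2·2}·(-1)^2·(-1)^2 = +1.
v=11: a=11^0·(≡10), b=11^-2·(≡6) mod 11; (10|11)=-1, (6|11)=-1; (−1)^{0·-2·5}·(-1)^-2·(-1)^0 = +1.
v=31: a=31^2·(≡20), b=31^1·(≡3) mod 31; (20|31)=+1, (3|31)=-1; (−1)^{2·1·15}·(+1)^1·(-1)^2 = +1.
v=29: a=29^2·(≡14), b=29^1·(≡16) mod 29; (14|29)=-1, (16|29)=+1; (−1)^{2·1·14}·(-1)^1·(+1)^2 = -1.
v=∞: 2 > 0 and 245427 > 0  ⇒  (a,b)_∞ = +1.
v=13: a=13^2·(≡2), b=13^1·(≡10) mod 13; (2|13)=-1, (10|13)=+1; (−1)^{2·1·6}·(-1)^1·(+1)^2 = -1.
(2, 245427 / ℚ) ramifies at {2, 3, 13, 29}: a division algebra.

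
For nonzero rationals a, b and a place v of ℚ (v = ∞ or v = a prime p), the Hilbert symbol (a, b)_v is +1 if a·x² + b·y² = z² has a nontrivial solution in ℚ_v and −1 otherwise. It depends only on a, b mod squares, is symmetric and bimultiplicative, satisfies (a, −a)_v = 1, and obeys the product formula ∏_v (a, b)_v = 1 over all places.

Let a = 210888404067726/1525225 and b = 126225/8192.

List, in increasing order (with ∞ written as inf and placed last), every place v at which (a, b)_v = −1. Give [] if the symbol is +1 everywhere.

[3, 17]

(a, b) ≡ (7854, 1122) mod (ℚ^×)²; places V = {2, 3, 5, 7, 11, 13, 17, 19, ∞}.
(a,b)_7: α=3, u≡1; β=0, v≡4 (mod 7); (1|7)=+1, (4|7)=+1; sign (−1)^0·+1^0·+1^3 = +1.
(a,b)_13: α=-2, u≡7; β=0, v≡4 (mod 13); (7|13)=-1, (4|13)=+1; sign (−1)^0·-1^0·+1^-2 = +1.
(a,b)_2: α=1, β=-13; u≡7, v≡1 (mod 8); ε(u)ε(v)=1·0, αω(v)=1·0, βω(u)=-13·0; sum ≡ 0  ⇒  +1.
(a,b)_3: α=9, u≡2; β=3, v≡2 (mod 3); (2|3)=-1, (2|3)=-1; sign (−1)^1·-1^3·-1^9 = -1.
(a,b)_11: α=1, u≡8; β=1, v≡3 (mod 11); (8|11)=-1, (3|11)=+1; sign (−1)^1·-1^1·+1^1 = +1.
(a,b)_19: α=-2, u≡11; β=0, v≡9 (mod 19); (11|19)=+1, (9|19)=+1; sign (−1)^0·+1^0·+1^-2 = +1.
(a,b)_5: α=-2, u≡4; β=2, v≡2 (mod 5); (4|5)=+1, (2|5)=-1; sign (−1)^0·+1^2·-1^-2 = +1.
(a,b)_∞: sgn(7854)=+, sgn(1122)=+, so +1.
(a,b)_17: α=5, u≡3; β=1, v≡2 (mod 17); (3|17)=-1, (2|17)=+1; sign (−1)^0·-1^1·+1^5 = -1.
Ram(7854, 1122) = {3, 17}; no ℚ_3-point on the conic.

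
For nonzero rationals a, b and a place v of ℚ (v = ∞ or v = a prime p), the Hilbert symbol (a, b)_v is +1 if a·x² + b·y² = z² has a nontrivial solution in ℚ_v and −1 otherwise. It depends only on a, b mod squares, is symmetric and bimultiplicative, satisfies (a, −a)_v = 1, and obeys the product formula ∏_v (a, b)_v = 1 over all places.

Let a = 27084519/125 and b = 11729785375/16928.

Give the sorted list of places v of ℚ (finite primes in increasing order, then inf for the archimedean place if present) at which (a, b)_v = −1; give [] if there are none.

[7, 11]

Mod squares: a ≡ 124355, b ≡ 3230. Check v ∈ {∞, 2, 3, 5, 7, 11, 17, 19, 23}.
v=3: a=3^2·(≡2), b=3^0·(≡2) mod 3; (2|3)=-1, (2|3)=-1; (−1)^{2·0·1}·(-1)^0·(-1)^2 = +1.
v=17: a=17^1·(≡3), b=17^1·(≡10) mod 17; (3|17)=-1, (10|17)=-1; (−1)^{1·1·8}·(-1)^1·(-1)^1 = +1.
v=19: a=19^1·(≡11), b=19^1·(≡14) mod 19; (11|19)=+1, (14|19)=-1; (−1)^{1·1·9}·(+1)^1·(-1)^1 = +1.
v=11: a=11^3·(≡8), b=11^2·(≡7) mod 11; (8|11)=-1, (7|11)=-1; (−1)^{3·2·5}·(-1)^2·(-1)^3 = -1.
v=5: a=5^-3·(≡4), b=5^3·(≡1) mod 5; (4|5)=+1, (1|5)=+1; (−1)^{-3·3·2}·(+1)^3·(+1)^-3 = +1.
v=∞: 124355 > 0 and 3230 > 0  ⇒  (a,b)_∞ = +1.
v=7: a=7^1·(≡5), b=7^4·(≡6) mod 7; (5|7)=-1, (6|7)=-1; (−1)^{1·4·3}·(-1)^4·(-1)^1 = -1.
v=2: v_2(a)=0, v_2(b)=-5; units ≡ 3, 7 (mod 8); ε·ε+αω+βω = 1·1+0·0+-5·1 ≡ 0  ⇒  (a,b)_2 = +1.
v=23: a=23^0·(≡11), b=23^-2·(≡14) mod 23; (11|23)=-1, (14|23)=-1; (−1)^{0·-2·11}·(-1)^-2·(-1)^0 = +1.
(124355, 3230 / ℚ) ramifies at {7, 11}: a division algebra.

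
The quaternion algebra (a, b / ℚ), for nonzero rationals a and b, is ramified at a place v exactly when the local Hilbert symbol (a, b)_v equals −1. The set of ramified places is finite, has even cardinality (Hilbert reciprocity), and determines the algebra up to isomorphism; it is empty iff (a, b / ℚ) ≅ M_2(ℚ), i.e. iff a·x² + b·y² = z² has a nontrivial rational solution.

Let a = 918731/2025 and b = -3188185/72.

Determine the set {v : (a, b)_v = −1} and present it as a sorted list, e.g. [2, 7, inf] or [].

[]

Mod squares: a ≡ 11, b ≡ -770. Check v ∈ {∞, 2, 3, 5, 7, 11, 13, 17}.
v=3: a=3^-4·(≡2), b=3^-2·(≡1) mod 3; (2|3)=-1, (1|3)=+1; (−1)^{-4·-2·1}·(-1)^-2·(+1)^-4 = +1.
v=11: a=11^1·(≡9), b=11^1·(≡8) mod 11; (9|11)=+1, (8|11)=-1; (−1)^{1·1·5}·(+1)^1·(-1)^1 = +1.
v=17: a=17^4·(≡14), b=17^0·(≡3) mod 17; (14|17)=-1, (3|17)=-1; (−1)^{4·0·8}·(-1)^0·(-1)^4 = +1.
v=∞: 11 > 0 and -770 < 0  ⇒  (a,b)_∞ = +1.
v=2: v_2(a)=0, v_2(b)=-3; units ≡ 3, 7 (mod 8); ε·ε+αω+βω = 1·1+0·0+-3·1 ≡ 0  ⇒  (a,b)_2 = +1.
v=7: a=7^0·(≡1), b=7^3·(≡4) mod 7; (1|7)=+1, (4|7)=+1; (−1)^{0·3·3}·(+1)^3·(+1)^0 = +1.
v=5: a=5^-2·(≡1), b=5^1·(≡4) mod 5; (1|5)=+1, (4|5)=+1; (−1)^{-2·1·2}·(+1)^1·(+1)^-2 = +1.
v=13: a=13^0·(≡6), b=13^2·(≡9) mod 13; (6|13)=-1, (9|13)=+1; (−1)^{0·2·6}·(-1)^2·(+1)^0 = +1.
Ram(a, b) = ∅: the form 11·x² + -770·y² − z² is isotropic over every ℚ_v, so by Hasse–Minkowski it is isotropic over ℚ.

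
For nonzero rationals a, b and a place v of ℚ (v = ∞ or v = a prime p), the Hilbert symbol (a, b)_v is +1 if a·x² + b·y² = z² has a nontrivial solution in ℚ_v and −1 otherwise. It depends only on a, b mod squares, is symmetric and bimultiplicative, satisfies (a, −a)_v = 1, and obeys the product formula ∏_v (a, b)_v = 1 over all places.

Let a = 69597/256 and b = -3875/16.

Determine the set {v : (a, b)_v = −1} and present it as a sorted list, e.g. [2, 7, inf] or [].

[5, 11]

(a, b) ≡ (7733, -155) mod (ℚ^×)²; places V = {2, 3, 5, 11, 19, 31, 37, ∞}.
(a,b)_19: α=1, u≡8; β=0, v≡6 (mod 19); (8|19)=-1, (6|19)=+1; sign (−1)^0·-1^0·+1^1 = +1.
(a,b)_5: α=0, u≡2; β=3, v≡4 (mod 5); (2|5)=-1, (4|5)=+1; sign (−1)^0·-1^3·+1^0 = -1.
(a,b)_2: α=-8, β=-4; u≡5, v≡5 (mod 8); ε(u)ε(v)=0·0, αω(v)=-8·1, βω(u)=-4·1; sum ≡ 0  ⇒  +1.
(a,b)_37: α=1, u≡2; β=0, v≡33 (mod 37); (2|37)=-1, (33|37)=+1; sign (−1)^0·-1^0·+1^1 = +1.
(a,b)_11: α=1, u≡8; β=0, v≡6 (mod 11); (8|11)=-1, (6|11)=-1; sign (−1)^0·-1^0·-1^1 = -1.
(a,b)_∞: sgn(7733)=+, sgn(-155)=−, so +1.
(a,b)_3: α=2, u≡2; β=0, v≡1 (mod 3); (2|3)=-1, (1|3)=+1; sign (−1)^0·-1^0·+1^2 = +1.
(a,b)_31: α=0, u≡8; β=1, v≡29 (mod 31); (8|31)=+1, (29|31)=-1; sign (−1)^0·+1^1·-1^0 = +1.
|Ram(7733, -155)| = 2, even; anisotropic at {5, 11}.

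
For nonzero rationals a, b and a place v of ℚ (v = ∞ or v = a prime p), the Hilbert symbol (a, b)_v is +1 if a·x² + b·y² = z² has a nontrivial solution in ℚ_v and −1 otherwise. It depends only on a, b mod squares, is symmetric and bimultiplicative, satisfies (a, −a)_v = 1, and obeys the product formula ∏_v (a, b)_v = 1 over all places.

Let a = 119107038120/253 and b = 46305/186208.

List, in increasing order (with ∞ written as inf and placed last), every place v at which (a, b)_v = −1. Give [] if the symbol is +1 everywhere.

[2, 3, 11, 23]

Mod squares: a ≡ 531990690, b ≡ 2310. Check v ∈ {∞, 2, 3, 5, 7, 11, 17, 19, 23, 31}.
v=31: a=31^1·(≡9), b=31^0·(≡1) mod 31; (9|31)=+1, (1|31)=+1; (−1)^{1·0·15}·(+1)^0·(+1)^1 = +1.
v=23: a=23^-1·(≡10), b=23^-2·(≡14) mod 23; (10|23)=-1, (14|23)=-1; (−1)^{-1·-2·11}·(-1)^-2·(-1)^-1 = -1.
v=17: a=17^3·(≡9), b=17^0·(≡2) mod 17; (9|17)=+1, (2|17)=+1; (−1)^{3·0·8}·(+1)^0·(+1)^3 = +1.
v=11: a=11^-1·(≡4), b=11^-1·(≡5) mod 11; (4|11)=+1, (5|11)=+1; (−1)^{-1·-1·5}·(+1)^-1·(+1)^-1 = -1.
v=7: a=7^3·(≡6), b=7^3·(≡2) mod 7; (6|7)=-1, (2|7)=+1; (−1)^{3·3·3}·(-1)^3·(+1)^3 = +1.
v=3: a=3^1·(≡2), b=3^3·(≡2) mod 3; (2|3)=-1, (2|3)=-1; (−1)^{1·3·1}·(-1)^3·(-1)^1 = -1.
v=∞: 531990690 > 0 and 2310 > 0  ⇒  (a,b)_∞ = +1.
v=19: a=19^1·(≡18), b=19^0·(≡5) mod 19; (18|19)=-1, (5|19)=+1; (−1)^{1·0·9}·(-1)^0·(+1)^1 = +1.
v=5: a=5^1·(≡3), b=5^1·(≡2) mod 5; (3|5)=-1, (2|5)=-1; (−1)^{1·1·2}·(-1)^1·(-1)^1 = +1.
v=2: v_2(a)=3, v_2(b)=-5; units ≡ 1, 3 (mod 8); ε·ε+αω+βω = 0·1+3·1+-5·0 ≡ 1  ⇒  (a,b)_2 = -1.
Ram(531990690, 2310) = {2, 3, 11, 23}; no ℚ_2-point on the conic.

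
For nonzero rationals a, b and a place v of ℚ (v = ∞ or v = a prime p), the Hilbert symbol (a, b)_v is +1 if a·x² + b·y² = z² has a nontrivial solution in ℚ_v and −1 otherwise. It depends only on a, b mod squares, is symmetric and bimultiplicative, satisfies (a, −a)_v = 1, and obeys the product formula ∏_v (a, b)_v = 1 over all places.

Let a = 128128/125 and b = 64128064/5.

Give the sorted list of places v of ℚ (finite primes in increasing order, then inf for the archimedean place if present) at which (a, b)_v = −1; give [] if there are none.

[2, 5, 7, 13]

Mod squares: a ≡ 10010, b ≡ 5. Check v ∈ {∞, 2, 5, 7, 11, 13}.
v=7: a=7^1·(≡1), b=7^2·(≡6) mod 7; (1|7)=+1, (6|7)=-1; (−1)^{1·2·3}·(+1)^2·(-1)^1 = -1.
v=13: a=13^1·(≡10), b=13^2·(≡5) mod 13; (10|13)=+1, (5|13)=-1; (−1)^{1·2·6}·(+1)^2·(-1)^1 = -1.
v=∞: 10010 > 0 and 5 > 0  ⇒  (a,b)_∞ = +1.
v=5: a=5^-3·(≡3), b=5^-1·(≡4) mod 5; (3|5)=-1, (4|5)=+1; (−1)^{-3·-1·2}·(-1)^-1·(+1)^-3 = -1.
v=2: v_2(a)=7, v_2(b)=6; units ≡ 5, 5 (mod 8); ε·ε+αω+βω = 0·0+7·1+6·1 ≡ 1  ⇒  (a,b)_2 = -1.
v=11: a=11^1·(≡8), b=11^2·(≡3) mod 11; (8|11)=-1, (3|11)=+1; (−1)^{1·2·5}·(-1)^2·(+1)^1 = +1.
|Ram(10010, 5)| = 4, even; anisotropic at {2, 5, 7, 13}.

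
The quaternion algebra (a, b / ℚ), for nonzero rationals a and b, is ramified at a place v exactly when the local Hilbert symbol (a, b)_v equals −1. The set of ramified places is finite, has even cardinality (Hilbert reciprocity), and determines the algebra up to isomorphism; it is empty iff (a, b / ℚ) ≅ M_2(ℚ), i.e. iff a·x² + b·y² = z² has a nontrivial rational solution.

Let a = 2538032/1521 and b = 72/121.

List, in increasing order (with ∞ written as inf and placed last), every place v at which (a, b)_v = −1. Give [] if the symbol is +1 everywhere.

[2, 43]

Mod squares: a ≡ 158627, b ≡ 2. Check v ∈ {∞, 2, 3, 7, 11, 13, 17, 31, 43}.
v=∞: 158627 > 0 and 2 > 0  ⇒  (a,b)_∞ = +1.
v=31: a=31^1·(≡16), b=31^0·(≡7) mod 31; (16|31)=+1, (7|31)=+1; (−1)^{1·0·15}·(+1)^0·(+1)^1 = +1.
v=2: v_2(a)=4, v_2(b)=3; units ≡ 3, 1 (mod 8); ε·ε+αω+βω = 1·0+4·0+3·1 ≡ 1  ⇒  (a,b)_2 = -1.
v=17: a=17^1·(≡13), b=17^0·(≡2) mod 17; (13|17)=+1, (2|17)=+1; (−1)^{1·0·8}·(+1)^0·(+1)^1 = +1.
v=13: a=13^-2·(≡9), b=13^0·(≡5) mod 13; (9|13)=+1, (5|13)=-1; (−1)^{-2·0·6}·(+1)^0·(-1)^-2 = +1.
v=43: a=43^1·(≡34), b=43^0·(≡34) mod 43; (34|43)=-1, (34|43)=-1; (−1)^{1·0·21}·(-1)^0·(-1)^1 = -1.
v=7: a=7^1·(≡2), b=7^0·(≡1) mod 7; (2|7)=+1, (1|7)=+1; (−1)^{1·0·3}·(+1)^0·(+1)^1 = +1.
v=3: a=3^-2·(≡2), b=3^2·(≡2) mod 3; (2|3)=-1, (2|3)=-1; (−1)^{-2·2·1}·(-1)^2·(-1)^-2 = +1.
v=11: a=11^0·(≡8), b=11^-2·(≡6) mod 11; (8|11)=-1, (6|11)=-1; (−1)^{0·-2·5}·(-1)^-2·(-1)^0 = +1.
|Ram(158627, 2)| = 2, even; anisotropic at {2, 43}.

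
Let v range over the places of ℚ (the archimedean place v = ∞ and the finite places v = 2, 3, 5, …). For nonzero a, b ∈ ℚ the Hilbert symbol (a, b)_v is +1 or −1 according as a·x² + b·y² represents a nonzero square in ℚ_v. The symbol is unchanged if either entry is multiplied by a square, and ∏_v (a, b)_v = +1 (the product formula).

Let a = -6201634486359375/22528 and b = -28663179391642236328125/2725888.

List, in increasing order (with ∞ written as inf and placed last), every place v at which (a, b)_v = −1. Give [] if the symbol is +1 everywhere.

[2, 3, 11, inf]

Mod squares: a ≡ -154, b ≡ -1138830. Check v ∈ {∞, 2, 3, 5, 7, 11, 17, 23, 29}.
v=7: a=7^3·(≡6), b=7^3·(≡4) mod 7; (6|7)=-1, (4|7)=+1; (−1)^{3·3·3}·(-1)^3·(+1)^3 = +1.
v=23: a=23^2·(≡19), b=23^2·(≡14) mod 23; (19|23)=-1, (14|23)=-1; (−1)^{2·2·11}·(-1)^2·(-1)^2 = +1.
v=2: v_2(a)=-11, v_2(b)=-11; units ≡ 3, 1 (mod 8); ε·ε+αω+βω = 1·0+-11·0+-11·1 ≡ 1  ⇒  (a,b)_2 = -1.
v=∞: -154 < 0 and -1138830 < 0  ⇒  (a,b)_∞ = -1.
v=5: a=5^6·(≡1), b=5^11·(≡4) mod 5; (1|5)=+1, (4|5)=+1; (−1)^{6·11·2}·(+1)^11·(+1)^6 = +1.
v=3: a=3^2·(≡2), b=3^3·(≡1) mod 3; (2|3)=-1, (1|3)=+1; (−1)^{2·3·1}·(-1)^3·(+1)^2 = -1.
v=11: a=11^-1·(≡7), b=11^-3·(≡2) mod 11; (7|11)=-1, (2|11)=-1; (−1)^{-1·-3·5}·(-1)^-3·(-1)^-1 = -1.
v=29: a=29^2·(≡28), b=29^3·(≡25) mod 29; (28|29)=+1, (25|29)=+1; (−1)^{2·3·14}·(+1)^3·(+1)^2 = +1.
v=17: a=17^2·(≡1), b=17^3·(≡14) mod 17; (1|17)=+1, (14|17)=-1; (−1)^{2·3·8}·(+1)^3·(-1)^2 = +1.
Ram(-154, -1138830) = {2, 3, 11, ∞}; no ℚ_2-point on the conic.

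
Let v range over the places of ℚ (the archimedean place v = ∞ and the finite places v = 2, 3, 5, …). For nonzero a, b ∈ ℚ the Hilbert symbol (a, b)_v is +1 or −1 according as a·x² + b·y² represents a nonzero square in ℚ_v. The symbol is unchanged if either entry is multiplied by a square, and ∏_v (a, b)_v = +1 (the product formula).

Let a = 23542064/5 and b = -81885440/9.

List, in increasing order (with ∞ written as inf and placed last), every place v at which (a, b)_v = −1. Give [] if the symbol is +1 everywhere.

[2, 5, 23, 37]

(a, b) ≡ (7356895, -319865) mod (ℚ^×)²; places V = {2, 3, 5, 7, 13, 19, 23, 37, ∞}.
(a,b)_7: α=1, u≡6; β=1, v≡2 (mod 7); (6|7)=-1, (2|7)=+1; sign (−1)^1·-1^1·+1^1 = +1.
(a,b)_5: α=-1, u≡4; β=1, v≡3 (mod 5); (4|5)=+1, (3|5)=-1; sign (−1)^0·+1^1·-1^-1 = -1.
(a,b)_3: α=0, u≡1; β=-2, v≡1 (mod 3); (1|3)=+1, (1|3)=+1; sign (−1)^0·+1^-2·+1^0 = +1.
(a,b)_37: α=1, u≡4; β=1, v≡8 (mod 37); (4|37)=+1, (8|37)=-1; sign (−1)^0·+1^1·-1^1 = -1.
(a,b)_13: α=1, u≡3; β=1, v≡4 (mod 13); (3|13)=+1, (4|13)=+1; sign (−1)^0·+1^1·+1^1 = +1.
(a,b)_23: α=1, u≡9; β=0, v≡14 (mod 23); (9|23)=+1, (14|23)=-1; sign (−1)^0·+1^0·-1^1 = -1.
(a,b)_2: α=4, β=8; u≡7, v≡7 (mod 8); ε(u)ε(v)=1·1, αω(v)=4·0, βω(u)=8·0; sum ≡ 1  ⇒  -1.
(a,b)_19: α=1, u≡17; β=1, v≡18 (mod 19); (17|19)=+1, (18|19)=-1; sign (−1)^1·+1^1·-1^1 = +1.
(a,b)_∞: sgn(7356895)=+, sgn(-319865)=−, so +1.
(7356895, -319865 / ℚ) ramifies at {2, 5, 23, 37}: a division algebra.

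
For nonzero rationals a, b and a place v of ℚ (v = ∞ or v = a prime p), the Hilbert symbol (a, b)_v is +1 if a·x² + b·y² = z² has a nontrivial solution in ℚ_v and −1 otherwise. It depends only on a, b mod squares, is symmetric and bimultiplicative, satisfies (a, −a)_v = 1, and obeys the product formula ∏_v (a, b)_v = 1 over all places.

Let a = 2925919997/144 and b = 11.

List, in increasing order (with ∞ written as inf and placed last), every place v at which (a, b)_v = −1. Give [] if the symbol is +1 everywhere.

(a, b) ≡ (493493, 11) mod (ℚ^×)²; places V = {2, 3, 7, 11, 13, 17, 29, ∞}.
(a,b)_13: α=1, u≡1; β=0, v≡11 (mod 13); (1|13)=+1, (11|13)=-1; sign (−1)^0·+1^0·-1^1 = -1.
(a,b)_2: α=-4, β=0; u≡5, v≡3 (mod 8); ε(u)ε(v)=0·1, αω(v)=-4·1, βω(u)=0·1; sum ≡ 0  ⇒  +1.
(a,b)_17: α=1, u≡12; β=0, v≡11 (mod 17); (12|17)=-1, (11|17)=-1; sign (−1)^0·-1^0·-1^1 = -1.
(a,b)_11: α=3, u≡3; β=1, v≡1 (mod 11); (3|11)=+1, (1|11)=+1; sign (−1)^1·+1^1·+1^3 = -1.
(a,b)_7: α=3, u≡1; β=0, v≡4 (mod 7); (1|7)=+1, (4|7)=+1; sign (−1)^0·+1^0·+1^3 = +1.
(a,b)_29: α=1, u≡20; β=0, v≡11 (mod 29); (20|29)=+1, (11|29)=-1; sign (−1)^0·+1^0·-1^1 = -1.
(a,b)_∞: sgn(493493)=+, sgn(11)=+, so +1.
(a,b)_3: α=-2, u≡2; β=0, v≡2 (mod 3); (2|3)=-1, (2|3)=-1; sign (−1)^0·-1^0·-1^-2 = +1.
|Ram(493493, 11)| = 4, even; anisotropic at {11, 13, 17, 29}.

[11, 13, 17, 29]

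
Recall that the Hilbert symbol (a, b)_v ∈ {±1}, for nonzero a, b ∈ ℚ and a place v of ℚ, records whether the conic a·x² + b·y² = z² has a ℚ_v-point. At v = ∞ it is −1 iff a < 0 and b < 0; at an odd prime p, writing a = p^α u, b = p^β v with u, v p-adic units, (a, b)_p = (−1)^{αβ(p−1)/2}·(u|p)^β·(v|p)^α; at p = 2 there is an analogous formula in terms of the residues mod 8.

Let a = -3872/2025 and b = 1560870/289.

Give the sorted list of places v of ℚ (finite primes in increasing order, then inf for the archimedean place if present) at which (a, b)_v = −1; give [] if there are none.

Mod squares: a ≡ -2, b ≡ 19270. Check v ∈ {∞, 2, 3, 5, 11, 17, 41, 47}.
v=11: a=11^2·(≡1), b=11^0·(≡1) mod 11; (1|11)=+1, (1|11)=+1; (−1)^{2·0·5}·(+1)^0·(+1)^2 = +1.
v=∞: -2 < 0 and 19270 > 0  ⇒  (a,b)_∞ = +1.
v=17: a=17^0·(≡2), b=17^-2·(≡15) mod 17; (2|17)=+1, (15|17)=+1; (−1)^{0·-2·8}·(+1)^-2·(+1)^0 = +1.
v=2: v_2(a)=5, v_2(b)=1; units ≡ 7, 3 (mod 8); ε·ε+αω+βω = 1·1+5·1+1·0 ≡ 0  ⇒  (a,b)_2 = +1.
v=47: a=47^0·(≡19), b=47^1·(≡4) mod 47; (19|47)=-1, (4|47)=+1; (−1)^{0·1·23}·(-1)^1·(+1)^0 = -1.
v=41: a=41^0·(≡4), b=41^1·(≡11) mod 41; (4|41)=+1, (11|41)=-1; (−1)^{0·1·20}·(+1)^1·(-1)^0 = +1.
v=5: a=5^-2·(≡3), b=5^1·(≡1) mod 5; (3|5)=-1, (1|5)=+1; (−1)^{-2·1·2}·(-1)^1·(+1)^-2 = -1.
v=3: a=3^-4·(≡1), b=3^4·(≡1) mod 3; (1|3)=+1, (1|3)=+1; (−1)^{-4·4·1}·(+1)^4·(+1)^-4 = +1.
Ram(-2, 19270) = {5, 47}; no ℚ_5-point on the conic.

[5, 47]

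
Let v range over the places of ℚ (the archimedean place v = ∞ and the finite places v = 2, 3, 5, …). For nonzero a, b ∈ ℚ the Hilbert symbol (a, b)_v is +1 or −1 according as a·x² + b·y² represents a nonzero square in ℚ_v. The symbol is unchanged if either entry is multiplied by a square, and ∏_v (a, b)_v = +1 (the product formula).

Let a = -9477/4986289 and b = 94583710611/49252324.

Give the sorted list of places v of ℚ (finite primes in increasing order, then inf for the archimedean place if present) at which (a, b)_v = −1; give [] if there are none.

(a, b) ≡ (-13, 14416051) mod (ℚ^×)²; places V = {2, 3, 7, 11, 13, 17, 29, 37, 41, 43, ∞}.
(a,b)_41: α=0, u≡11; β=1, v≡25 (mod 41); (11|41)=-1, (25|41)=+1; sign (−1)^0·-1^1·+1^0 = -1.
(a,b)_11: α=-2, u≡9; β=-4, v≡3 (mod 11); (9|11)=+1, (3|11)=+1; sign (−1)^0·+1^-4·+1^-2 = +1.
(a,b)_29: α=-2, u≡25; β=-2, v≡1 (mod 29); (25|29)=+1, (1|29)=+1; sign (−1)^0·+1^-2·+1^-2 = +1.
(a,b)_∞: sgn(-13)=−, sgn(14416051)=+, so +1.
(a,b)_17: α=0, u≡13; β=1, v≡16 (mod 17); (13|17)=+1, (16|17)=+1; sign (−1)^0·+1^1·+1^0 = +1.
(a,b)_43: α=0, u≡22; β=1, v≡27 (mod 43); (22|43)=-1, (27|43)=-1; sign (−1)^0·-1^1·-1^0 = -1.
(a,b)_7: α=-2, u≡4; β=0, v≡6 (mod 7); (4|7)=+1, (6|7)=-1; sign (−1)^0·+1^0·-1^-2 = +1.
(a,b)_3: α=6, u≡2; β=8, v≡1 (mod 3); (2|3)=-1, (1|3)=+1; sign (−1)^0·-1^8·+1^6 = +1.
(a,b)_13: α=1, u≡10; β=1, v≡12 (mod 13); (10|13)=+1, (12|13)=+1; sign (−1)^0·+1^1·+1^1 = +1.
(a,b)_37: α=0, u≡35; β=1, v≡35 (mod 37); (35|37)=-1, (35|37)=-1; sign (−1)^0·-1^1·-1^0 = -1.
(a,b)_2: α=0, β=-2; u≡3, v≡3 (mod 8); ε(u)ε(v)=1·1, αω(v)=0·1, βω(u)=-2·1; sum ≡ 1  ⇒  -1.
(-13, 14416051 / ℚ) ramifies at {2, 37, 41, 43}: a division algebra.

[2, 37, 41, 43]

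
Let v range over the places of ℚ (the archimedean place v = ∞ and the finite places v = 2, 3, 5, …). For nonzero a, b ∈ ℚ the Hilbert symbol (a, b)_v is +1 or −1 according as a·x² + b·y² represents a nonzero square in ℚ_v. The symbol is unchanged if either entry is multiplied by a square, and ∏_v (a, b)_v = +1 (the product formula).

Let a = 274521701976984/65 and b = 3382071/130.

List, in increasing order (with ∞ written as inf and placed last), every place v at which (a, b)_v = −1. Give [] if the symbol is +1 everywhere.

Mod squares: a ≡ 390, b ≡ 30030. Check v ∈ {∞, 2, 3, 5, 7, 11, 13}.
v=7: a=7^2·(≡5), b=7^1·(≡5) mod 7; (5|7)=-1, (5|7)=-1; (−1)^{2·1·3}·(-1)^1·(-1)^2 = -1.
v=3: a=3^3·(≡1), b=3^1·(≡2) mod 3; (1|3)=+1, (2|3)=-1; (−1)^{3·1·1}·(+1)^1·(-1)^3 = +1.
v=2: v_2(a)=3, v_2(b)=-1; units ≡ 3, 7 (mod 8); ε·ε+αω+βω = 1·1+3·0+-1·1 ≡ 0  ⇒  (a,b)_2 = +1.
v=∞: 390 > 0 and 30030 > 0  ⇒  (a,b)_∞ = +1.
v=13: a=13^-1·(≡4), b=13^-1·(≡3) mod 13; (4|13)=+1, (3|13)=+1; (−1)^{-1·-1·6}·(+1)^-1·(+1)^-1 = +1.
v=5: a=5^-1·(≡3), b=5^-1·(≡1) mod 5; (3|5)=-1, (1|5)=+1; (−1)^{-1·-1·2}·(-1)^-1·(+1)^-1 = -1.
v=11: a=11^10·(≡9), b=11^5·(≡6) mod 11; (9|11)=+1, (6|11)=-1; (−1)^{10·5·5}·(+1)^5·(-1)^10 = +1.
|Ram(390, 30030)| = 2, even; anisotropic at {5, 7}.

[5, 7]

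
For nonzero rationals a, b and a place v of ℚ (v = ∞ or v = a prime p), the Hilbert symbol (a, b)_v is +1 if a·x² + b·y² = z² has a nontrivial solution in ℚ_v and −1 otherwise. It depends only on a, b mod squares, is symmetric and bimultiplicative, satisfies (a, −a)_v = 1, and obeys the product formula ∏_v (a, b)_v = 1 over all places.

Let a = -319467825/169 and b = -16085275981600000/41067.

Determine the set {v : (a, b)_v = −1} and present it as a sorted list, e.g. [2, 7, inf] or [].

[5, inf]

(a, b) ≡ (-17, -255) mod (ℚ^×)²; places V = {2, 3, 5, 7, 13, 17, ∞}.
(a,b)_5: α=2, u≡3; β=5, v≡4 (mod 5); (3|5)=-1, (4|5)=+1; sign (−1)^0·-1^5·+1^2 = -1.
(a,b)_∞: sgn(-17)=−, sgn(-255)=−, so -1.
(a,b)_7: α=0, u≡2; β=2, v≡4 (mod 7); (2|7)=+1, (4|7)=+1; sign (−1)^0·+1^2·+1^0 = +1.
(a,b)_3: α=2, u≡1; β=-5, v≡2 (mod 3); (1|3)=+1, (2|3)=-1; sign (−1)^0·+1^-5·-1^2 = +1.
(a,b)_13: α=-2, u≡12; β=-2, v≡8 (mod 13); (12|13)=+1, (8|13)=-1; sign (−1)^0·+1^-2·-1^-2 = +1.
(a,b)_2: α=0, β=8; u≡7, v≡1 (mod 8); ε(u)ε(v)=1·0, αω(v)=0·0, βω(u)=8·0; sum ≡ 0  ⇒  +1.
(a,b)_17: α=5, u≡4; β=7, v≡8 (mod 17); (4|17)=+1, (8|17)=+1; sign (−1)^0·+1^7·+1^5 = +1.
(-17, -255 / ℚ) ramifies at {5, ∞}: a division algebra.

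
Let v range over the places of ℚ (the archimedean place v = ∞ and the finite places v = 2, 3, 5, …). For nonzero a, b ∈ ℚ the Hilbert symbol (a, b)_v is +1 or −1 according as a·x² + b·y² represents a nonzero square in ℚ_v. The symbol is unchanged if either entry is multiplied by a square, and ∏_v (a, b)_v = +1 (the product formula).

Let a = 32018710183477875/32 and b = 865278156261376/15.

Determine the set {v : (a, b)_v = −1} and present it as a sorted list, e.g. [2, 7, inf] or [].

(a, b) ≡ (318630, 14190) mod (ℚ^×)²; places V = {2, 3, 5, 11, 13, 19, 43, ∞}.
(a,b)_43: α=1, u≡41; β=1, v≡19 (mod 43); (41|43)=+1, (19|43)=-1; sign (−1)^1·+1^1·-1^1 = +1.
(a,b)_2: α=-5, β=11; u≡3, v≡7 (mod 8); ε(u)ε(v)=1·1, αω(v)=-5·0, βω(u)=11·1; sum ≡ 0  ⇒  +1.
(a,b)_19: α=3, u≡10; β=2, v≡6 (mod 19); (10|19)=-1, (6|19)=+1; sign (−1)^0·-1^2·+1^3 = +1.
(a,b)_5: α=3, u≡4; β=-1, v≡2 (mod 5); (4|5)=+1, (2|5)=-1; sign (−1)^0·+1^-1·-1^3 = -1.
(a,b)_3: α=3, u≡1; β=-1, v≡2 (mod 3); (1|3)=+1, (2|3)=-1; sign (−1)^1·+1^-1·-1^3 = +1.
(a,b)_11: α=4, u≡3; β=5, v≡4 (mod 11); (3|11)=+1, (4|11)=+1; sign (−1)^0·+1^5·+1^4 = +1.
(a,b)_∞: sgn(318630)=+, sgn(14190)=+, so +1.
(a,b)_13: α=3, u≡11; β=2, v≡5 (mod 13); (11|13)=-1, (5|13)=-1; sign (−1)^0·-1^2·-1^3 = -1.
Ram(318630, 14190) = {5, 13}; no ℚ_5-point on the conic.

[5, 13]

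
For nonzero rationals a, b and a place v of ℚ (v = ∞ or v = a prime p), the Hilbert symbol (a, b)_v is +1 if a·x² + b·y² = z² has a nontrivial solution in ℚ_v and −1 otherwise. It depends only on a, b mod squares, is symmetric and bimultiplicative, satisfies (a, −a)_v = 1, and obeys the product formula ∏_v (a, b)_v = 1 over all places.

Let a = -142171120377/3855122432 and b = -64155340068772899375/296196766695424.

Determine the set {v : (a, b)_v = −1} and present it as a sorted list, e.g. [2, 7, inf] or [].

(a, b) ≡ (-66, -2431) mod (ℚ^×)²; places V = {2, 3, 5, 7, 11, 13, 17, ∞}.
(a,b)_7: α=-6, u≡1; β=-10, v≡3 (mod 7); (1|7)=+1, (3|7)=-1; sign (−1)^0·+1^-10·-1^-6 = +1.
(a,b)_3: α=7, u≡2; β=10, v≡2 (mod 3); (2|3)=-1, (2|3)=-1; sign (−1)^0·-1^10·-1^7 = -1.
(a,b)_17: α=2, u≡16; β=3, v≡6 (mod 17); (16|17)=+1, (6|17)=-1; sign (−1)^0·+1^3·-1^2 = +1.
(a,b)_∞: sgn(-66)=−, sgn(-2431)=−, so -1.
(a,b)_2: α=-15, β=-20; u≡7, v≡1 (mod 8); ε(u)ε(v)=1·0, αω(v)=-15·0, βω(u)=-20·0; sum ≡ 0  ⇒  +1.
(a,b)_13: α=2, u≡4; β=3, v≡6 (mod 13); (4|13)=+1, (6|13)=-1; sign (−1)^0·+1^3·-1^2 = +1.
(a,b)_11: α=3, u≡5; β=5, v≡2 (mod 11); (5|11)=+1, (2|11)=-1; sign (−1)^1·+1^5·-1^3 = +1.
(a,b)_5: α=0, u≡4; β=4, v≡4 (mod 5); (4|5)=+1, (4|5)=+1; sign (−1)^0·+1^4·+1^0 = +1.
Ram(-66, -2431) = {3, ∞}; no ℚ_3-point on the conic.

[3, inf]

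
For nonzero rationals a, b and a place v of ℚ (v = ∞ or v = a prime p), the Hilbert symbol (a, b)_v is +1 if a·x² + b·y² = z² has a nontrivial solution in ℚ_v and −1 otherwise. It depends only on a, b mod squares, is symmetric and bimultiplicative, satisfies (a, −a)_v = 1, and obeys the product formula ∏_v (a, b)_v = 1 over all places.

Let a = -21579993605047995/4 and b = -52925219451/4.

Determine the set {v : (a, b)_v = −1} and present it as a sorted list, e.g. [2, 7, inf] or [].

[13, inf]

Mod squares: a ≡ -195, b ≡ -2091. Check v ∈ {∞, 2, 3, 5, 13, 17, 41, 43}.
v=5: a=5^1·(≡4), b=5^0·(≡1) mod 5; (4|5)=+1, (1|5)=+1; (−1)^{1·0·2}·(+1)^0·(+1)^1 = +1.
v=3: a=3^7·(≡1), b=3^5·(≡2) mod 3; (1|3)=+1, (2|3)=-1; (−1)^{7·5·1}·(+1)^5·(-1)^7 = +1.
v=∞: -195 < 0 and -2091 < 0  ⇒  (a,b)_∞ = -1.
v=17: a=17^2·(≡2), b=17^1·(≡16) mod 17; (2|17)=+1, (16|17)=+1; (−1)^{2·1·8}·(+1)^1·(+1)^2 = +1.
v=13: a=13^3·(≡8), b=13^2·(≡11) mod 13; (8|13)=-1, (11|13)=-1; (−1)^{3·2·6}·(-1)^2·(-1)^3 = -1.
v=41: a=41^2·(≡2), b=41^1·(≡9) mod 41; (2|41)=+1, (9|41)=+1; (−1)^{2·1·20}·(+1)^1·(+1)^2 = +1.
v=43: a=43^2·(≡22), b=43^2·(≡17) mod 43; (22|43)=-1, (17|43)=+1; (−1)^{2·2·21}·(-1)^2·(+1)^2 = +1.
v=2: v_2(a)=-2, v_2(b)=-2; units ≡ 5, 5 (mod 8); ε·ε+αω+βω = 0·0+-2·1+-2·1 ≡ 0  ⇒  (a,b)_2 = +1.
Ram(-195, -2091) = {13, ∞}; no ℚ_13-point on the conic.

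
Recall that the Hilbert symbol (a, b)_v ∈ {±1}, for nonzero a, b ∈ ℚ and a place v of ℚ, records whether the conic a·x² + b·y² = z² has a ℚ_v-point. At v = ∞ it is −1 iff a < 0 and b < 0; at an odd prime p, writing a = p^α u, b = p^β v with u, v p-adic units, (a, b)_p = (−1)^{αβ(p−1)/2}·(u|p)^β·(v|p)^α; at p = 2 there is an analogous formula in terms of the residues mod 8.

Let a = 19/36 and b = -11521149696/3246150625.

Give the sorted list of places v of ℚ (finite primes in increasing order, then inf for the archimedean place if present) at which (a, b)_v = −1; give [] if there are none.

[23, 29]

Mod squares: a ≡ 19, b ≡ -11339. Check v ∈ {∞, 2, 3, 5, 7, 17, 19, 23, 29, 43, 53}.
v=3: a=3^-2·(≡1), b=3^4·(≡1) mod 3; (1|3)=+1, (1|3)=+1; (−1)^{-2·4·1}·(+1)^4·(+1)^-2 = +1.
v=23: a=23^0·(≡5), b=23^1·(≡13) mod 23; (5|23)=-1, (13|23)=+1; (−1)^{0·1·11}·(-1)^1·(+1)^0 = -1.
v=43: a=43^0·(≡28), b=43^-2·(≡31) mod 43; (28|43)=-1, (31|43)=+1; (−1)^{0·-2·21}·(-1)^-2·(+1)^0 = +1.
v=53: a=53^0·(≡2), b=53^-2·(≡41) mod 53; (2|53)=-1, (41|53)=-1; (−1)^{0·-2·26}·(-1)^-2·(-1)^0 = +1.
v=19: a=19^1·(≡9), b=19^0·(≡17) mod 19; (9|19)=+1, (17|19)=+1; (−1)^{1·0·9}·(+1)^0·(+1)^1 = +1.
v=∞: 19 > 0 and -11339 < 0  ⇒  (a,b)_∞ = +1.
v=2: v_2(a)=-2, v_2(b)=8; units ≡ 3, 5 (mod 8); ε·ε+αω+βω = 1·0+-2·1+8·1 ≡ 0  ⇒  (a,b)_2 = +1.
v=5: a=5^0·(≡4), b=5^-4·(≡4) mod 5; (4|5)=+1, (4|5)=+1; (−1)^{0·-4·2}·(+1)^-4·(+1)^0 = +1.
v=7: a=7^0·(≡5), b=7^2·(≡4) mod 7; (5|7)=-1, (4|7)=+1; (−1)^{0·2·3}·(-1)^2·(+1)^0 = +1.
v=17: a=17^0·(≡1), b=17^1·(≡8) mod 17; (1|17)=+1, (8|17)=+1; (−1)^{0·1·8}·(+1)^1·(+1)^0 = +1.
v=29: a=29^0·(≡11), b=29^1·(≡3) mod 29; (11|29)=-1, (3|29)=-1; (−1)^{0·1·14}·(-1)^1·(-1)^0 = -1.
Ram(19, -11339) = {23, 29}; no ℚ_23-point on the conic.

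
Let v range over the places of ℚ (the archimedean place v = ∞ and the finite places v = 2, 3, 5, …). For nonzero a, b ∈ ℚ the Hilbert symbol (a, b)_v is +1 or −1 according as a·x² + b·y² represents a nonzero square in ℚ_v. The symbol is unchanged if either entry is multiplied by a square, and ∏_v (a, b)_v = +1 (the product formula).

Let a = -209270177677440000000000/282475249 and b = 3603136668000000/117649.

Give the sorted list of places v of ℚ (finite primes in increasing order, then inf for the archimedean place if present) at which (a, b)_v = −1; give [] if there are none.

Mod squares: a ≡ -989, b ≡ 2967. Check v ∈ {∞, 2, 3, 5, 7, 11, 19, 23, 29, 43}.
v=2: v_2(a)=16, v_2(b)=8; units ≡ 3, 7 (mod 8); ε·ε+αω+βω = 1·1+16·0+8·1 ≡ 1  ⇒  (a,b)_2 = -1.
v=19: a=19^2·(≡15), b=19^2·(≡14) mod 19; (15|19)=-1, (14|19)=-1; (−1)^{2·2·9}·(-1)^2·(-1)^2 = +1.
v=29: a=29^2·(≡21), b=29^2·(≡7) mod 29; (21|29)=-1, (7|29)=+1; (−1)^{2·2·14}·(-1)^2·(+1)^2 = +1.
v=43: a=43^1·(≡28), b=43^1·(≡29) mod 43; (28|43)=-1, (29|43)=-1; (−1)^{1·1·21}·(-1)^1·(-1)^1 = -1.
v=23: a=23^1·(≡8), b=23^1·(≡15) mod 23; (8|23)=+1, (15|23)=-1; (−1)^{1·1·11}·(+1)^1·(-1)^1 = +1.
v=3: a=3^2·(≡1), b=3^1·(≡2) mod 3; (1|3)=+1, (2|3)=-1; (−1)^{2·1·1}·(+1)^1·(-1)^2 = +1.
v=5: a=5^10·(≡1), b=5^6·(≡3) mod 5; (1|5)=+1, (3|5)=-1; (−1)^{10·6·2}·(+1)^6·(-1)^10 = +1.
v=∞: -989 < 0 and 2967 > 0  ⇒  (a,b)_∞ = +1.
v=7: a=7^-10·(≡5), b=7^-6·(≡5) mod 7; (5|7)=-1, (5|7)=-1; (−1)^{-10·-6·3}·(-1)^-6·(-1)^-10 = +1.
v=11: a=11^2·(≡4), b=11^0·(≡8) mod 11; (4|11)=+1, (8|11)=-1; (−1)^{2·0·5}·(+1)^0·(-1)^2 = +1.
(-989, 2967 / ℚ) ramifies at {2, 43}: a division algebra.

[2, 43]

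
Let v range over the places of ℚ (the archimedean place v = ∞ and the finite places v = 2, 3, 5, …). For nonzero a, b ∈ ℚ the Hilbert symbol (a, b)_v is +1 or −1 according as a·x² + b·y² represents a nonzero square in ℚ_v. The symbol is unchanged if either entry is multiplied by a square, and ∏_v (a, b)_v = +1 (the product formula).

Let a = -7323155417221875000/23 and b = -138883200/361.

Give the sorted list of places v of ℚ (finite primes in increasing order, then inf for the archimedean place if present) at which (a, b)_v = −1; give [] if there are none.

Mod squares: a ≡ -5106, b ≡ -86802. Check v ∈ {∞, 2, 3, 5, 7, 11, 17, 19, 23, 37}.
v=11: a=11^2·(≡4), b=11^0·(≡8) mod 11; (4|11)=+1, (8|11)=-1; (−1)^{2·0·5}·(+1)^0·(-1)^2 = +1.
v=2: v_2(a)=3, v_2(b)=7; units ≡ 7, 7 (mod 8); ε·ε+αω+βω = 1·1+3·0+7·0 ≡ 1  ⇒  (a,b)_2 = -1.
v=23: a=23^-1·(≡16), b=23^1·(≡7) mod 23; (16|23)=+1, (7|23)=-1; (−1)^{-1·1·11}·(+1)^1·(-1)^-1 = +1.
v=3: a=3^3·(≡2), b=3^1·(≡1) mod 3; (2|3)=-1, (1|3)=+1; (−1)^{3·1·1}·(-1)^1·(+1)^3 = +1.
v=37: a=37^3·(≡25), b=37^1·(≡15) mod 37; (25|37)=+1, (15|37)=-1; (−1)^{3·1·18}·(+1)^1·(-1)^3 = -1.
v=∞: -5106 < 0 and -86802 < 0  ⇒  (a,b)_∞ = -1.
v=17: a=17^2·(≡5), b=17^1·(≡14) mod 17; (5|17)=-1, (14|17)=-1; (−1)^{2·1·8}·(-1)^1·(-1)^2 = -1.
v=19: a=19^0·(≡9), b=19^-2·(≡17) mod 19; (9|19)=+1, (17|19)=+1; (−1)^{0·-2·9}·(+1)^-2·(+1)^0 = +1.
v=7: a=7^2·(≡1), b=7^0·(≡5) mod 7; (1|7)=+1, (5|7)=-1; (−1)^{2·0·3}·(+1)^0·(-1)^2 = +1.
v=5: a=5^8·(≡4), b=5^2·(≡2) mod 5; (4|5)=+1, (2|5)=-1; (−1)^{8·2·2}·(+1)^2·(-1)^8 = +1.
Ram(-5106, -86802) = {2, 17, 37, ∞}; no ℚ_2-point on the conic.

[2, 17, 37, inf]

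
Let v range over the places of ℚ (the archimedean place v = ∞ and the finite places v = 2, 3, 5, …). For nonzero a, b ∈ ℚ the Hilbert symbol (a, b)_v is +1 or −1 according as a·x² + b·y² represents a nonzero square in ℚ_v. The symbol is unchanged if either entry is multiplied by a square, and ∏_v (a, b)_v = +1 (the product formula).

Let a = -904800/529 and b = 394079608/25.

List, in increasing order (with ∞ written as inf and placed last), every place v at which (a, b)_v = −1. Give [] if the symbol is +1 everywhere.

[2, 19]

Mod squares: a ≡ -2262, b ≡ 1102. Check v ∈ {∞, 2, 3, 5, 13, 19, 23, 29}.
v=5: a=5^2·(≡2), b=5^-2·(≡3) mod 5; (2|5)=-1, (3|5)=-1; (−1)^{2·-2·2}·(-1)^-2·(-1)^2 = +1.
v=29: a=29^1·(≡13), b=29^1·(≡25) mod 29; (13|29)=+1, (25|29)=+1; (−1)^{1·1·14}·(+1)^1·(+1)^1 = +1.
v=23: a=23^-2·(≡20), b=23^2·(≡14) mod 23; (20|23)=-1, (14|23)=-1; (−1)^{-2·2·11}·(-1)^2·(-1)^-2 = +1.
v=13: a=13^1·(≡6), b=13^2·(≡4) mod 13; (6|13)=-1, (4|13)=+1; (−1)^{1·2·6}·(-1)^2·(+1)^1 = +1.
v=∞: -2262 < 0 and 1102 > 0  ⇒  (a,b)_∞ = +1.
v=2: v_2(a)=5, v_2(b)=3; units ≡ 5, 7 (mod 8); ε·ε+αω+βω = 0·1+5·0+3·1 ≡ 1  ⇒  (a,b)_2 = -1.
v=3: a=3^1·(≡2), b=3^0·(≡1) mod 3; (2|3)=-1, (1|3)=+1; (−1)^{1·0·1}·(-1)^0·(+1)^1 = +1.
v=19: a=19^0·(≡13), b=19^1·(≡4) mod 19; (13|19)=-1, (4|19)=+1; (−1)^{0·1·9}·(-1)^1·(+1)^0 = -1.
(-2262, 1102 / ℚ) ramifies at {2, 19}: a division algebra.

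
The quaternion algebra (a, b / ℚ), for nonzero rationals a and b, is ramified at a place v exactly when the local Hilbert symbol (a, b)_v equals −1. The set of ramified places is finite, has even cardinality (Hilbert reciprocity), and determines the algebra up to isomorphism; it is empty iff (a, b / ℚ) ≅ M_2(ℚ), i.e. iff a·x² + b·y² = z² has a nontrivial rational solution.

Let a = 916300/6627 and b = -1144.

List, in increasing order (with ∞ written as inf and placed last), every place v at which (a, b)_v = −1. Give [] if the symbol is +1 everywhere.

Mod squares: a ≡ 561, b ≡ -286. Check v ∈ {∞, 2, 3, 5, 7, 11, 13, 17, 47}.
v=5: a=5^2·(≡1), b=5^0·(≡1) mod 5; (1|5)=+1, (1|5)=+1; (−1)^{2·0·2}·(+1)^0·(+1)^2 = +1.
v=∞: 561 > 0 and -286 < 0  ⇒  (a,b)_∞ = +1.
v=3: a=3^-1·(≡1), b=3^0·(≡2) mod 3; (1|3)=+1, (2|3)=-1; (−1)^{-1·0·1}·(+1)^0·(-1)^-1 = -1.
v=11: a=11^1·(≡6), b=11^1·(≡6) mod 11; (6|11)=-1, (6|11)=-1; (−1)^{1·1·5}·(-1)^1·(-1)^1 = -1.
v=47: a=47^-2·(≡43), b=47^0·(≡31) mod 47; (43|47)=-1, (31|47)=-1; (−1)^{-2·0·23}·(-1)^0·(-1)^-2 = +1.
v=17: a=17^1·(≡8), b=17^0·(≡12) mod 17; (8|17)=+1, (12|17)=-1; (−1)^{1·0·8}·(+1)^0·(-1)^1 = -1.
v=2: v_2(a)=2, v_2(b)=3; units ≡ 1, 1 (mod 8); ε·ε+αω+βω = 0·0+2·0+3·0 ≡ 0  ⇒  (a,b)_2 = +1.
v=7: a=7^2·(≡2), b=7^0·(≡4) mod 7; (2|7)=+1, (4|7)=+1; (−1)^{2·0·3}·(+1)^0·(+1)^2 = +1.
v=13: a=13^0·(≡6), b=13^1·(≡3) mod 13; (6|13)=-1, (3|13)=+1; (−1)^{0·1·6}·(-1)^1·(+1)^0 = -1.
|Ram(561, -286)| = 4, even; anisotropic at {3, 11, 13, 17}.

[3, 11, 13, 17]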